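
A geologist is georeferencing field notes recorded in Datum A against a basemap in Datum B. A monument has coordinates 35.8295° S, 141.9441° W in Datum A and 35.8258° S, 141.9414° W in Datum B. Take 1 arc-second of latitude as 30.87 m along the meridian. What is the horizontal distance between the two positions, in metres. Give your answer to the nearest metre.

Δφ = -35.8258° − -35.8295° = +0.0037°; Δλ = -141.9414° − -141.9441° = +0.0027°.
1° of latitude = 3600 × 30.87 = 111132 m.
ΔN = Δφ × 111132 = 411.2 m; ΔE = Δλ × 111132 × cos(-35.8295°) = +0.0027 × 111132 × 0.810763 = 243.3 m.
Distance = √(ΔE² + ΔN²) = √(243.3² + 411.2²) = 477.8 m.

478 m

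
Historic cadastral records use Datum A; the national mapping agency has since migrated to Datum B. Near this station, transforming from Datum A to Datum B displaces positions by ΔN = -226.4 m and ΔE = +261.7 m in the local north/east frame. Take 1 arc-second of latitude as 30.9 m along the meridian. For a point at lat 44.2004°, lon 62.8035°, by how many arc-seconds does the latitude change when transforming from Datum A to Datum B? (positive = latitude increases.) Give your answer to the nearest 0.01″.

1″ of latitude = 30.90 m, so Δφ = -226.4 / 30.90 = -7.327″.

Δφ = -7.33″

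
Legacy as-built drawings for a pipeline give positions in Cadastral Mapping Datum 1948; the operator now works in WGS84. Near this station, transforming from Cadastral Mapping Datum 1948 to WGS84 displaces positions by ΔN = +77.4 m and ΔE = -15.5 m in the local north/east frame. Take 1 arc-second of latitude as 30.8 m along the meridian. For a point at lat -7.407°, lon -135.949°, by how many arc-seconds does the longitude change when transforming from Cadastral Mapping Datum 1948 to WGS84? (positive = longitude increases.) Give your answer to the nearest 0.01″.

Δλ = -0.51″

At latitude -7.407°, cos φ = 0.991655.
1″ of longitude at this latitude = 30.80 × cos φ = 30.5430 m, so Δλ = -15.5 / 30.5430 = -0.507″.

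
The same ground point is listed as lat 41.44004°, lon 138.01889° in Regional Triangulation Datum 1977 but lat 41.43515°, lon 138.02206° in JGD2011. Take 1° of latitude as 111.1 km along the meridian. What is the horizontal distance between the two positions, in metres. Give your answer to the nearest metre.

Δφ = 41.43515° − 41.44004° = -0.00489°; Δλ = 138.02206° − 138.01889° = +0.00317°.
ΔN = Δφ × 111100 = -543.3 m; ΔE = Δλ × 111100 × cos(41.44004°) = +0.00317 × 111100 × 0.749649 = 264.0 m.
Distance = √(ΔE² + ΔN²) = √(264.0² + (-543.3)²) = 604.0 m.

604 m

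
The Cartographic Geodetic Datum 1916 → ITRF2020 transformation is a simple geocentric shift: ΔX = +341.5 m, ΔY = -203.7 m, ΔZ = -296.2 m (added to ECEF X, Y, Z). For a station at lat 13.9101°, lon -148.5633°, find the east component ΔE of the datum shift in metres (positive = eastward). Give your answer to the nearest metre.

The local east axis at (φ, λ) is (−sin λ, cos λ, 0), so ΔE = −sin(-148.5633°)·341.5 + cos(-148.5633°)·(-203.7) = 351.91 m.

ΔE = 352 m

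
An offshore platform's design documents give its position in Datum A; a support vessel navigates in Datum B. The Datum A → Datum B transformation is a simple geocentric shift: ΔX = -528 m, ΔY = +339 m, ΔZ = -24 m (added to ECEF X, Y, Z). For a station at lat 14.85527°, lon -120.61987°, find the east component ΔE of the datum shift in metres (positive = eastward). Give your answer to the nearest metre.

The local east axis at (φ, λ) is (−sin λ, cos λ, 0), so ΔE = −sin(-120.61987°)·(-528) + cos(-120.61987°)·339 = -627.04 m.

ΔE = -627 m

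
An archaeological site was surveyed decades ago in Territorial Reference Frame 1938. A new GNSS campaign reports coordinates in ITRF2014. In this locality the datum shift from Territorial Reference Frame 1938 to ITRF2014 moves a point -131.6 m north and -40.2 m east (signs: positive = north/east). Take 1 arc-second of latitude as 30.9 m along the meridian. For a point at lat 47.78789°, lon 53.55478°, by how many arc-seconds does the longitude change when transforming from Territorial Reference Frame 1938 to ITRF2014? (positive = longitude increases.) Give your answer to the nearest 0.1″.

Δλ = -1.9″

At latitude 47.78789°, cos φ = 0.671877.
1″ of longitude at this latitude = 30.90 × cos φ = 20.7610 m, so Δλ = -40.2 / 20.7610 = -1.936″.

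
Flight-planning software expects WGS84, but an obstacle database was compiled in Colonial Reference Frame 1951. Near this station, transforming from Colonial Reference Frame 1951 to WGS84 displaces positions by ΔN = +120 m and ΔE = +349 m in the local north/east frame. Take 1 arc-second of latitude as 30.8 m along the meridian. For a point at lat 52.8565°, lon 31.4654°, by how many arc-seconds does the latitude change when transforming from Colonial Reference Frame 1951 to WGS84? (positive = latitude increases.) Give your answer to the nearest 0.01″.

1″ of latitude = 30.80 m, so Δφ = 120.0 / 30.80 = 3.896″.

Δφ = 3.90″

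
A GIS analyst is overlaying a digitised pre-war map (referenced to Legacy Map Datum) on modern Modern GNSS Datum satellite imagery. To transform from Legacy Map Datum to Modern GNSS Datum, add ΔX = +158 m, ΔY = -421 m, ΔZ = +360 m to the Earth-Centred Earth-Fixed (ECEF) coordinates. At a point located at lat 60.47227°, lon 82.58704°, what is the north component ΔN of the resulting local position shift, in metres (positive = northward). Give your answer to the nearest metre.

At φ = 60.47227°, λ = 82.58704°: sin φ = 0.870117, cos φ = 0.492845, sin λ = 0.991642, cos λ = 0.129020.
ΔN = −sin φ cos λ·ΔX − sin φ sin λ·ΔY + cos φ·ΔZ = −(0.870117)(0.129020)(158) − (0.870117)(0.991642)(-421) + (0.492845)(360) = 522.94 m.

ΔN = 523 m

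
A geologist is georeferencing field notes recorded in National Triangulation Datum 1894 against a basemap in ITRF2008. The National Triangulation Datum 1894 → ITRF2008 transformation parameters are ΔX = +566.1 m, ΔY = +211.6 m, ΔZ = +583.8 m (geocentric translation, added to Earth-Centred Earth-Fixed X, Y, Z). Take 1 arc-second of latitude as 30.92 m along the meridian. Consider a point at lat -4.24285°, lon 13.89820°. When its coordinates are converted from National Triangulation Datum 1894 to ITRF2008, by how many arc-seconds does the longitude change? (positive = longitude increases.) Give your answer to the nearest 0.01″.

sin φ = -0.073984, cos φ = 0.997259, sin λ = 0.240198, cos λ = 0.970724.
East component: ΔE = −sin λ·ΔX + cos λ·ΔY = −(0.240198)(566.1) + (0.970724)(211.6) = 69.43 m.
1° of latitude spans 3600 × 30.92 = 111312 m; at latitude φ, 1° of longitude spans that × cos φ = 111006.9 m, so Δλ = 69.43 / 111006.9 × 3600 = 2.252″.

Δλ = 2.25″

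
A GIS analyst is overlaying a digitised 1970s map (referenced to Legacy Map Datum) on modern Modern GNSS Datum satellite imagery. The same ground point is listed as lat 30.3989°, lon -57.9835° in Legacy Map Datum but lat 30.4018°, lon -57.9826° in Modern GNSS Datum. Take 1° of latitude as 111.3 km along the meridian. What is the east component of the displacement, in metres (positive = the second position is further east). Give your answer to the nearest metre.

Δφ = 30.4018° − 30.3989° = +0.0029°; Δλ = -57.9826° − -57.9835° = +0.0009°.
ΔN = Δφ × 111300 = 322.8 m; ΔE = Δλ × 111300 × cos(30.3989°) = +0.0009 × 111300 × 0.862523 = 86.4 m.

ΔE = 86 m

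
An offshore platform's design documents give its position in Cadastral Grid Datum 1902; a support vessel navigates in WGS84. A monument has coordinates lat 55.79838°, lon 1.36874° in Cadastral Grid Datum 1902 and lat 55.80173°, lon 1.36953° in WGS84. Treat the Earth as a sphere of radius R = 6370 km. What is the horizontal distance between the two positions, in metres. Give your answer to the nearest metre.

Δφ = 55.80173° − 55.79838° = +0.00335°; Δλ = 1.36953° − 1.36874° = +0.00079°.
1° along a meridian = πR/180 = 111177 m.
ΔN = Δφ × 111177 = 372.4 m; ΔE = Δλ × 111177 × cos(55.79838°) = +0.00079 × 111177 × 0.562107 = 49.4 m.
Distance = √(ΔE² + ΔN²) = √(49.4² + 372.4²) = 375.7 m.

376 m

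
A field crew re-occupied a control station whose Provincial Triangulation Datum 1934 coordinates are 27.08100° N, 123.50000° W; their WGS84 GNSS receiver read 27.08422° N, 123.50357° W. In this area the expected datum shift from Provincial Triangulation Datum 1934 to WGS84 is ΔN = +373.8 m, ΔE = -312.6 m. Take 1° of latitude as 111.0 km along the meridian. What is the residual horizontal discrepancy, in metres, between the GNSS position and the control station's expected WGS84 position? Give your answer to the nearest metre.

43 m

Observed coordinate differences: Δφ = +0.00322°, Δλ = -0.00357°.
Converting to metres (1° lat = 111000 m, cos φ = 0.890364): observed ΔN = 357.4 m, observed ΔE = -352.8 m.
Subtracting the expected shift leaves a residual of 357.4 − (373.8) = -16.4 m north and -352.8 − (-312.6) = -40.2 m east.
Residual distance = √((-16.4)² + (-40.2)²) = 43.4 m.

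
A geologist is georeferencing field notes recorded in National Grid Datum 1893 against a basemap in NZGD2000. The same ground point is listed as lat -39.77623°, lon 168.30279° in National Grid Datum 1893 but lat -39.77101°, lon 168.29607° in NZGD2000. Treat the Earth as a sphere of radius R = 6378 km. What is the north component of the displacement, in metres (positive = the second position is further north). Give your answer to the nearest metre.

ΔN = 581 m

Δφ = -39.77101° − -39.77623° = +0.00522°; Δλ = 168.29607° − 168.30279° = -0.00672°.
1° along a meridian = πR/180 = 111317 m.
ΔN = Δφ × 111317 = 581.1 m; ΔE = Δλ × 111317 × cos(-39.77623°) = -0.00672 × 111317 × 0.768549 = -574.9 m.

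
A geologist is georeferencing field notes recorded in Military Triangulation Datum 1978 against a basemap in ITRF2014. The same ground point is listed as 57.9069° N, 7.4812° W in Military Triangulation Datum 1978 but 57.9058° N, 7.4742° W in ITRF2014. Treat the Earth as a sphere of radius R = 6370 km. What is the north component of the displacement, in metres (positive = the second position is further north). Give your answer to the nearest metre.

Δφ = 57.9058° − 57.9069° = -0.0011°; Δλ = -7.4742° − -7.4812° = +0.0070°.
1° along a meridian = πR/180 = 111177 m.
ΔN = Δφ × 111177 = -122.3 m; ΔE = Δλ × 111177 × cos(57.9069°) = +0.0070 × 111177 × 0.531297 = 413.5 m.

ΔN = -122 m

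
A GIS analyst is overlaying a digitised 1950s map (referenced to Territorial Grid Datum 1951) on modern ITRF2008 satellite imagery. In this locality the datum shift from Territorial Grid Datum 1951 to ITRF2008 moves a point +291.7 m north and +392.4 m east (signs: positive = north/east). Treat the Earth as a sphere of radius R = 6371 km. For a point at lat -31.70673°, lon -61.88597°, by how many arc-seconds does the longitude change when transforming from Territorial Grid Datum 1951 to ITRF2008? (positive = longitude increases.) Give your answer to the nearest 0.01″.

At latitude -31.70673°, cos φ = 0.850749.
One radian of longitude at latitude φ spans R cos φ, so Δλ = ΔE / (R cos φ) = 392.4 / (6371000 × 0.850749) = 7.2397e-05 rad = 14.933″.

Δλ = 14.93″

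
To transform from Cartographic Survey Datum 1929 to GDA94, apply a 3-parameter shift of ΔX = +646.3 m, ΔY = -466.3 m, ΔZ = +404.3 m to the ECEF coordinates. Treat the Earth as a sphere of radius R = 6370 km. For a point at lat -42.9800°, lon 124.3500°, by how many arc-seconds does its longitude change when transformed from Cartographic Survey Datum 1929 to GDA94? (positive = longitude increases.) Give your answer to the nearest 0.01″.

Δλ = -11.97″

sin φ = -0.681743, cos φ = 0.731592, sin λ = 0.825606, cos λ = -0.564247.
East component: ΔE = −sin λ·ΔX + cos λ·ΔY = −(0.825606)(646.3) + (-0.564247)(-466.3) = -270.48 m.
1° of latitude spans πR/180 = 111177 m; at latitude φ, 1° of longitude spans that × cos φ = 81336.5 m, so Δλ = -270.48 / 81336.5 × 3600 = -11.972″.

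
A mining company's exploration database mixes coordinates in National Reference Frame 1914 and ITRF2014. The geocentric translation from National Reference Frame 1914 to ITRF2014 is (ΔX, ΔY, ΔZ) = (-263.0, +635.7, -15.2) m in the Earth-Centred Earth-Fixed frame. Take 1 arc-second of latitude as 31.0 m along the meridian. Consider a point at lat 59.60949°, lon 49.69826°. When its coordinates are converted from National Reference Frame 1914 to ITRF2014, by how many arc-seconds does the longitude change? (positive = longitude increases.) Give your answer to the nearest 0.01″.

sin φ = 0.862597, cos φ = 0.505891, sin λ = 0.762649, cos λ = 0.646813.
East component: ΔE = −sin λ·ΔX + cos λ·ΔY = −(0.762649)(-263.0) + (0.646813)(635.7) = 611.76 m.
1° of latitude spans 3600 × 31.00 = 111600 m; at latitude φ, 1° of longitude spans that × cos φ = 56457.4 m, so Δλ = 611.76 / 56457.4 × 3600 = 39.009″.

Δλ = 39.01″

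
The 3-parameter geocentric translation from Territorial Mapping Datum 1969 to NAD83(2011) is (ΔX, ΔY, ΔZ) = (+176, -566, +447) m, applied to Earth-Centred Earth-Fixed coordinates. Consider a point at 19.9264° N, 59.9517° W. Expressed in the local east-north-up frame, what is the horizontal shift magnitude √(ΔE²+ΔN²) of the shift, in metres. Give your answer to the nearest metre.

259 m

The local east axis at (φ, λ) is (−sin λ, cos λ, 0), so ΔE = −sin(-59.9517°)·176 + cos(-59.9517°)·(-566) = -131.07 m.
The local north axis is (−sin φ cos λ, −sin φ sin λ, cos φ), giving ΔN = -30.035 − 166.975 + 420.239 = 223.23 m.
Horizontal magnitude = √(ΔE² + ΔN²) = √((-131.07)² + 223.23²) = 258.86 m.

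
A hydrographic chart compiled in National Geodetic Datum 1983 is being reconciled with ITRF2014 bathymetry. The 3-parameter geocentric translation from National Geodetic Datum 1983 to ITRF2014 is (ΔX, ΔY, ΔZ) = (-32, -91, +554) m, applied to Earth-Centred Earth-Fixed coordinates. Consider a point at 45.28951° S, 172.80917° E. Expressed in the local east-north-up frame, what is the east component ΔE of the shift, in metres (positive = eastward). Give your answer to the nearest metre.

At φ = -45.28951°, λ = 172.80917°: sin φ = -0.710671, cos φ = 0.703525, sin λ = 0.125174, cos λ = -0.992135.
ΔE = −sin λ·ΔX + cos λ·ΔY = −(0.125174)·(-32) + (-0.992135)·(-91) = 94.29 m.

ΔE = 94 m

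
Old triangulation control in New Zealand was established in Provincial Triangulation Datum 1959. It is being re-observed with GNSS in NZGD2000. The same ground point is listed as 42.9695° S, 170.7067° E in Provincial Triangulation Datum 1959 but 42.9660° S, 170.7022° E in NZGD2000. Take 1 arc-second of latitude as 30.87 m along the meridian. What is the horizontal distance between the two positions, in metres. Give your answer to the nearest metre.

Δφ = -42.9660° − -42.9695° = +0.0035°; Δλ = 170.7022° − 170.7067° = -0.0045°.
1° of latitude = 3600 × 30.87 = 111132 m.
ΔN = Δφ × 111132 = 389.0 m; ΔE = Δλ × 111132 × cos(-42.9695°) = -0.0045 × 111132 × 0.731717 = -365.9 m.
Distance = √(ΔE² + ΔN²) = √((-365.9)² + 389.0²) = 534.0 m.

534 m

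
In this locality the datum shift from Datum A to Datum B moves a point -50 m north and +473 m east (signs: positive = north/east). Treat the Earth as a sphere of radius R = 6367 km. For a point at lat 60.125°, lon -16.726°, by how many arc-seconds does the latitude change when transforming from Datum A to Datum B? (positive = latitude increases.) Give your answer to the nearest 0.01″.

Δφ = -1.62″

On a sphere of radius R, 1 rad of latitude = R, so Δφ = ΔN / R = -50.0 / 6367000 = -7.8530e-06 rad = -1.620″.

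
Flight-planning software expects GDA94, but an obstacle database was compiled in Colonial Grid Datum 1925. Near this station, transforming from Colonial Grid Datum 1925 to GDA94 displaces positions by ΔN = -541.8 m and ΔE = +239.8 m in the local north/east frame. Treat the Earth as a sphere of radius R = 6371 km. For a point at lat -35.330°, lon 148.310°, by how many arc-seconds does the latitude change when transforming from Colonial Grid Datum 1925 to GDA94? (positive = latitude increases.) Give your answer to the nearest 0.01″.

Δφ = -17.54″

On a sphere of radius R, 1 rad of latitude = R, so Δφ = ΔN / R = -541.8 / 6371000 = -8.5042e-05 rad = -17.541″.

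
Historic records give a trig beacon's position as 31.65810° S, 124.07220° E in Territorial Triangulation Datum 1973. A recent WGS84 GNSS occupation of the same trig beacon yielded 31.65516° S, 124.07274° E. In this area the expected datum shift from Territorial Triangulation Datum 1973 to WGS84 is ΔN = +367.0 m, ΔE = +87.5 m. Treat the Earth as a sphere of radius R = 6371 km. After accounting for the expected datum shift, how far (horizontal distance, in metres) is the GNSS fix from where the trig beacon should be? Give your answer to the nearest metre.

54 m

Observed coordinate differences: Δφ = +0.00294°, Δλ = +0.00054°.
Converting to metres (1° lat = 111195 m, cos φ = 0.851195): observed ΔN = 326.9 m, observed ΔE = 51.1 m.
Subtracting the expected shift leaves a residual of 326.9 − (367.0) = -40.1 m north and 51.1 − (87.5) = -36.4 m east.
Residual distance = √((-40.1)² + (-36.4)²) = 54.1 m.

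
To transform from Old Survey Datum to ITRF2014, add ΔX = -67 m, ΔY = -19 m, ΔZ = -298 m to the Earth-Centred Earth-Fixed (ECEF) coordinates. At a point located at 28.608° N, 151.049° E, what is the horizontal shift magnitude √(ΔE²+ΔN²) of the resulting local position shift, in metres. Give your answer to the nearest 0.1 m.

289.5 m

The local east axis at (φ, λ) is (−sin λ, cos λ, 0), so ΔE = −sin(151.049°)·(-67) + cos(151.049°)·(-19) = 49.06 m.
The local north axis is (−sin φ cos λ, −sin φ sin λ, cos φ), giving ΔN = -28.072 + 4.404 − 261.619 = -285.29 m.
Horizontal magnitude = √(ΔE² + ΔN²) = √(49.06² + (-285.29)²) = 289.47 m.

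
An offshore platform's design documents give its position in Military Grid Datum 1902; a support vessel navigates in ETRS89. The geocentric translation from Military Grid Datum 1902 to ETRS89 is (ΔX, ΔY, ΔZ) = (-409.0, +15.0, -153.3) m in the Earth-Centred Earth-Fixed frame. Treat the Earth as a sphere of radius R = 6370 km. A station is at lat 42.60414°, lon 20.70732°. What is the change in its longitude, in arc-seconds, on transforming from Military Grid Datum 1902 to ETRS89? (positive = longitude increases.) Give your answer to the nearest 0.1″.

Δλ = 7.0″

sin φ = 0.676929, cos φ = 0.736048, sin λ = 0.353594, cos λ = 0.935399.
East component: ΔE = −sin λ·ΔX + cos λ·ΔY = −(0.353594)(-409.0) + (0.935399)(15.0) = 158.65 m.
1° of latitude spans πR/180 = 111177 m; at latitude φ, 1° of longitude spans that × cos φ = 81832.0 m, so Δλ = 158.65 / 81832.0 × 3600 = 6.979″.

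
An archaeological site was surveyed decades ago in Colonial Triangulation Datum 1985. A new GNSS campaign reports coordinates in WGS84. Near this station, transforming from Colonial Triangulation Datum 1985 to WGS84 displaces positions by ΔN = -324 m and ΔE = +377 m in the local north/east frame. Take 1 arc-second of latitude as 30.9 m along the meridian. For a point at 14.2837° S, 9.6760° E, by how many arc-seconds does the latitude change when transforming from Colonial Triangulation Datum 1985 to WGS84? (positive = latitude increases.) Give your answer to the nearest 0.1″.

Δφ = -10.5″

1″ of latitude = 30.90 m, so Δφ = -324.0 / 30.90 = -10.485″.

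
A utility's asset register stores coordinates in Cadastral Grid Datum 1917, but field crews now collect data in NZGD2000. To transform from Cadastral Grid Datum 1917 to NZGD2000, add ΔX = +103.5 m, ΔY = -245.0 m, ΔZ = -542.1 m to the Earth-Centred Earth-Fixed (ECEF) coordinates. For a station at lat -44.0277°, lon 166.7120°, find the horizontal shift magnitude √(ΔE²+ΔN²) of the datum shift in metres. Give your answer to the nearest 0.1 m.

543.1 m

The local east axis at (φ, λ) is (−sin λ, cos λ, 0), so ΔE = −sin(166.7120°)·103.5 + cos(166.7120°)·(-245.0) = 214.65 m.
The local north axis is (−sin φ cos λ, −sin φ sin λ, cos φ), giving ΔN = -70.007 − 39.137 − 389.772 = -498.92 m.
Horizontal magnitude = √(ΔE² + ΔN²) = √(214.65² + (-498.92)²) = 543.13 m.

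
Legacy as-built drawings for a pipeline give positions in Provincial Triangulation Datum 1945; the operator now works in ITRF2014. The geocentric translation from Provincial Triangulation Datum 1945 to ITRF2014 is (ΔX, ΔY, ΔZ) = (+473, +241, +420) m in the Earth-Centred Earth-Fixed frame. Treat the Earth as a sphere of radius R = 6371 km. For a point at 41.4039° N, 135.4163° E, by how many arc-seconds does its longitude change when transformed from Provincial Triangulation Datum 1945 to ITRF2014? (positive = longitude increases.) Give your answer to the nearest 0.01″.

sin φ = 0.661363, cos φ = 0.750066, sin λ = 0.701950, cos λ = -0.712226.
East component: ΔE = −sin λ·ΔX + cos λ·ΔY = −(0.701950)(473) + (-0.712226)(241) = -503.67 m.
1° of latitude spans πR/180 = 111195 m; at latitude φ, 1° of longitude spans that × cos φ = 83403.5 m, so Δλ = -503.67 / 83403.5 × 3600 = -21.740″.

Δλ = -21.74″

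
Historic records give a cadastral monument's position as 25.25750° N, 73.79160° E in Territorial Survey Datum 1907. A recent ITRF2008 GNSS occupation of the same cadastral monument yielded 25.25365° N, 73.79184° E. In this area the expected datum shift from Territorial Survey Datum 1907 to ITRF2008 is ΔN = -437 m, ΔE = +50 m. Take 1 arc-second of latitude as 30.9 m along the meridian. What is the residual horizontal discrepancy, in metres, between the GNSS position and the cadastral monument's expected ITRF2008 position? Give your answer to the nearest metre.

27 m

Observed coordinate differences: Δφ = -0.00385°, Δλ = +0.00024°.
Converting to metres (1° lat = 111240 m, cos φ = 0.904399): observed ΔN = -428.3 m, observed ΔE = 24.1 m.
Subtracting the expected shift leaves a residual of -428.3 − (-437) = 8.7 m north and 24.1 − (50) = -25.9 m east.
Residual distance = √(8.7² + (-25.9)²) = 27.3 m.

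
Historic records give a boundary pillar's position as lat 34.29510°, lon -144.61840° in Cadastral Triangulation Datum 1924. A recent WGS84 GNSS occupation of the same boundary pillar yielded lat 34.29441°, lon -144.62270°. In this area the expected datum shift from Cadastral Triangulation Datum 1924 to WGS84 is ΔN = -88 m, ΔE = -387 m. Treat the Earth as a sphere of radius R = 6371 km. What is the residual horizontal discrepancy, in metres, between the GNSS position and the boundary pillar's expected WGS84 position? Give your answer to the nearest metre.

14 m

Observed coordinate differences: Δφ = -0.00069°, Δλ = -0.00430°.
Converting to metres (1° lat = 111195 m, cos φ = 0.826146): observed ΔN = -76.7 m, observed ΔE = -395.0 m.
Subtracting the expected shift leaves a residual of -76.7 − (-88) = 11.3 m north and -395.0 − (-387) = -8.0 m east.
Residual distance = √(11.3² + (-8.0)²) = 13.8 m.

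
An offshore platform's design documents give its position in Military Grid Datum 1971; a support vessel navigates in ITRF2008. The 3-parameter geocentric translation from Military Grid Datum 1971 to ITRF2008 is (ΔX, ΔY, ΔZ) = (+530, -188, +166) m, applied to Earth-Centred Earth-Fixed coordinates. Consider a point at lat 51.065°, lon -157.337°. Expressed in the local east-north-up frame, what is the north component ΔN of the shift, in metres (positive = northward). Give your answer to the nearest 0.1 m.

ΔN = 428.4 m

At φ = 51.065°, λ = -157.337°: sin φ = 0.777859, cos φ = 0.628438, sin λ = -0.385310, cos λ = -0.922787.
ΔN = −sin φ cos λ·ΔX − sin φ sin λ·ΔY + cos φ·ΔZ = −(0.777859)(-0.922787)(530) − (0.777859)(-0.385310)(-188) + (0.628438)(166) = 428.41 m.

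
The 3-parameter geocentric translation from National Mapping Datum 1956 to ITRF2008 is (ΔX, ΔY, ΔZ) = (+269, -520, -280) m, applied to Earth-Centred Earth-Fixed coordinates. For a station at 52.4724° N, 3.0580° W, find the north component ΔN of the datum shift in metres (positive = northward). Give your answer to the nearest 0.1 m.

ΔN = -405.6 m

The local north axis is (−sin φ cos λ, −sin φ sin λ, cos φ), giving ΔN = -213.029 − 22.000 − 170.560 = -405.59 m.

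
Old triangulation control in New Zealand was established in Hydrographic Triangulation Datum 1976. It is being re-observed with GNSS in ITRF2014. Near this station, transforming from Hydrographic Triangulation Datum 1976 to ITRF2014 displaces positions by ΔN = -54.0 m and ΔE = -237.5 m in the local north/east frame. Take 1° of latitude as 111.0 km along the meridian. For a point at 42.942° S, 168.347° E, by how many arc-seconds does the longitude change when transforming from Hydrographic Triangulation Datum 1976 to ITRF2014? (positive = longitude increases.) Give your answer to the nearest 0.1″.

Δλ = -10.5″

At latitude -42.942°, cos φ = 0.732044.
1° of longitude at this latitude = 111.0 × cos φ = 81.26 km, so Δλ = -237.5 / 81256.9 = -0.0029228° = -10.522″.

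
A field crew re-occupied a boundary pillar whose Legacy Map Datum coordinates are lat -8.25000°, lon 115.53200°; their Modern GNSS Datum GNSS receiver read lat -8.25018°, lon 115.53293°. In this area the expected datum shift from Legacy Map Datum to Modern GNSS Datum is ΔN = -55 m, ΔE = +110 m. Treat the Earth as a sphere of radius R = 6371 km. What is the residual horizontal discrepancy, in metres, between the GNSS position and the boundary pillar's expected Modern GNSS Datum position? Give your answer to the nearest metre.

36 m

Observed coordinate differences: Δφ = -0.00018°, Δλ = +0.00093°.
Converting to metres (1° lat = 111195 m, cos φ = 0.989651): observed ΔN = -20.0 m, observed ΔE = 102.3 m.
Subtracting the expected shift leaves a residual of -20.0 − (-55) = 35.0 m north and 102.3 − (110) = -7.7 m east.
Residual distance = √(35.0² + (-7.7)²) = 35.8 m.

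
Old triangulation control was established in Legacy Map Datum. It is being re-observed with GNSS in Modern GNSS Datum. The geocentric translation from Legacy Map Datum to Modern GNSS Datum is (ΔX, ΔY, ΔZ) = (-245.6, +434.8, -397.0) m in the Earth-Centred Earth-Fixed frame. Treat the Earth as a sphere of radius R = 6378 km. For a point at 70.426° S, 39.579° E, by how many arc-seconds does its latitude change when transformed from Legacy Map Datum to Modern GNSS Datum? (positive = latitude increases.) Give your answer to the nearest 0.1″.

sin φ = -0.942210, cos φ = 0.335024, sin λ = 0.637142, cos λ = 0.770747.
North component: ΔN = −sin φ cos λ·ΔX − sin φ sin λ·ΔY + cos φ·ΔZ = −(-0.942210)(0.770747)(-245.6) − (-0.942210)(0.637142)(434.8) + (0.335024)(-397.0) = -50.34 m.
1° of latitude spans πR/180 = 111317 m, so Δφ = -50.34 / 111317 × 3600 = -1.628″.

Δφ = -1.6″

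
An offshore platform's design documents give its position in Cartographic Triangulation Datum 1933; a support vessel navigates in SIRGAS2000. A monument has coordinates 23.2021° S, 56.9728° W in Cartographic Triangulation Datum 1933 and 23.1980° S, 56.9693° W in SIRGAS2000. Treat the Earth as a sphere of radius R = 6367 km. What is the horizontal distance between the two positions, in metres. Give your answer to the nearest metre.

579 m

Δφ = -23.1980° − -23.2021° = +0.0041°; Δλ = -56.9693° − -56.9728° = +0.0035°.
1° along a meridian = πR/180 = 111125 m.
ΔN = Δφ × 111125 = 455.6 m; ΔE = Δλ × 111125 × cos(-23.2021°) = +0.0035 × 111125 × 0.919121 = 357.5 m.
Distance = √(ΔE² + ΔN²) = √(357.5² + 455.6²) = 579.1 m.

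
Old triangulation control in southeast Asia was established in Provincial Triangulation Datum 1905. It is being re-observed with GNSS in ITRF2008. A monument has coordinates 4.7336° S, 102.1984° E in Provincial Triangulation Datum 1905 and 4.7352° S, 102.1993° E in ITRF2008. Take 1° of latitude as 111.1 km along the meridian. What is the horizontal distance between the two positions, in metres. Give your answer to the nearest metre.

Δφ = -4.7352° − -4.7336° = -0.0016°; Δλ = 102.1993° − 102.1984° = +0.0009°.
ΔN = Δφ × 111100 = -177.8 m; ΔE = Δλ × 111100 × cos(-4.7336°) = +0.0009 × 111100 × 0.996589 = 99.6 m.
Distance = √(ΔE² + ΔN²) = √(99.6² + (-177.8)²) = 203.8 m.

204 m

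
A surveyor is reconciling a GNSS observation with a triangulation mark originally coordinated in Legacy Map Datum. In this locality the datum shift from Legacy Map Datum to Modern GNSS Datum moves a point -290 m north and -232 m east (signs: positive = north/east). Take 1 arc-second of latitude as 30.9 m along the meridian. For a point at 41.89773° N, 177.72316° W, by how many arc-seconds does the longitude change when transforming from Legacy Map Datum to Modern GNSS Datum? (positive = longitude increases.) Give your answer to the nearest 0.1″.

At latitude 41.89773°, cos φ = 0.744338.
1″ of longitude at this latitude = 30.90 × cos φ = 23.0000 m, so Δλ = -232.0 / 23.0000 = -10.087″.

Δλ = -10.1″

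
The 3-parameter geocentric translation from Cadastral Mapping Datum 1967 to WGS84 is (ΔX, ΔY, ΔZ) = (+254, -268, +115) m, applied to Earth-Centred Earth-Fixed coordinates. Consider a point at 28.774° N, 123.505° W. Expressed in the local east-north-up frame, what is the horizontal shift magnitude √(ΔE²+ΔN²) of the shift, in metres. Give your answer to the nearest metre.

365 m

The local east axis at (φ, λ) is (−sin λ, cos λ, 0), so ΔE = −sin(-123.505°)·254 + cos(-123.505°)·(-268) = 359.73 m.
The local north axis is (−sin φ cos λ, −sin φ sin λ, cos φ), giving ΔN = 67.491 − 107.568 + 100.800 = 60.72 m.
Horizontal magnitude = √(ΔE² + ΔN²) = √(359.73² + 60.72²) = 364.82 m.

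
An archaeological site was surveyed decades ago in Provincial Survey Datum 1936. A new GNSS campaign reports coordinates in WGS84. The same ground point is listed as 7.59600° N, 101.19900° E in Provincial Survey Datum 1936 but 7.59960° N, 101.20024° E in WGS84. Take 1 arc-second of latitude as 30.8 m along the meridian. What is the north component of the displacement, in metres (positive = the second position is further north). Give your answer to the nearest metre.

Δφ = 7.59960° − 7.59600° = +0.00360°; Δλ = 101.20024° − 101.19900° = +0.00124°.
1° of latitude = 3600 × 30.80 = 110880 m.
ΔN = Δφ × 110880 = 399.2 m; ΔE = Δλ × 110880 × cos(7.59600°) = +0.00124 × 110880 × 0.991225 = 136.3 m.

ΔN = 399 m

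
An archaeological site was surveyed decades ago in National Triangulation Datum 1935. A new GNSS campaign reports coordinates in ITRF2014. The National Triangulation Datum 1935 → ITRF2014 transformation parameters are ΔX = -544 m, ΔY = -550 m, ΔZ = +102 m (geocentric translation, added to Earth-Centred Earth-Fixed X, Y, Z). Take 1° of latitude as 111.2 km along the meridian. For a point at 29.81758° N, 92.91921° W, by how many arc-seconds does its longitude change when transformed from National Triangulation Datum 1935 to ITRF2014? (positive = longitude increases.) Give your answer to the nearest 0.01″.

Δλ = -19.23″

sin φ = 0.497240, cos φ = 0.867613, sin λ = -0.998702, cos λ = -0.050928.
East component: ΔE = −sin λ·ΔX + cos λ·ΔY = −(-0.998702)(-544) + (-0.050928)(-550) = -515.28 m.
1° of latitude spans 111200 m; at latitude φ, 1° of longitude spans that × cos φ = 96478.6 m, so Δλ = -515.28 / 96478.6 × 3600 = -19.227″.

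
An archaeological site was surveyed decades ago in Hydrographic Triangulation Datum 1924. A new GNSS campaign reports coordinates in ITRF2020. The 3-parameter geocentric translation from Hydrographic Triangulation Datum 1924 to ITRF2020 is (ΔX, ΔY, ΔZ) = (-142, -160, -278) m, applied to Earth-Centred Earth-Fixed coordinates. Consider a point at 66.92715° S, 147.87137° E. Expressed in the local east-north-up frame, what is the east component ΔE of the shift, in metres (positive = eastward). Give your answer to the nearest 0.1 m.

ΔE = 211.0 m

The local east axis at (φ, λ) is (−sin λ, cos λ, 0), so ΔE = −sin(147.87137°)·(-142) + cos(147.87137°)·(-160) = 211.02 m.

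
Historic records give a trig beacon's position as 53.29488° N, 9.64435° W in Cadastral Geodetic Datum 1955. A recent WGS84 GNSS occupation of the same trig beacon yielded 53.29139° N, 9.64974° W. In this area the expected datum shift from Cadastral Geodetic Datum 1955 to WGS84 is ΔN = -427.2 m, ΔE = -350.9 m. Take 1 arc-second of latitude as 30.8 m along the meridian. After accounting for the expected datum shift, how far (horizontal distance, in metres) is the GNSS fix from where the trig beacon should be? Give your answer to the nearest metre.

41 m

Observed coordinate differences: Δφ = -0.00349°, Δλ = -0.00539°.
Converting to metres (1° lat = 110880 m, cos φ = 0.597697): observed ΔN = -387.0 m, observed ΔE = -357.2 m.
Subtracting the expected shift leaves a residual of -387.0 − (-427.2) = 40.2 m north and -357.2 − (-350.9) = -6.3 m east.
Residual distance = √(40.2² + (-6.3)²) = 40.7 m.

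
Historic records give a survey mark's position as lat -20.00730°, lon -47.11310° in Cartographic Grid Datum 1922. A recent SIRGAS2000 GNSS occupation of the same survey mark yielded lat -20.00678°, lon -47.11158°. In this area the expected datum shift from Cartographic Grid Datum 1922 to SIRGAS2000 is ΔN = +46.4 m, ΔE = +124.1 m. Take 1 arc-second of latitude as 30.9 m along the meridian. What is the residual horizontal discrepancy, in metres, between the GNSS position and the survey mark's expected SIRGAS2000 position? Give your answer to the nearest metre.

37 m

Observed coordinate differences: Δφ = +0.00052°, Δλ = +0.00152°.
Converting to metres (1° lat = 111240 m, cos φ = 0.939649): observed ΔN = 57.8 m, observed ΔE = 158.9 m.
Subtracting the expected shift leaves a residual of 57.8 − (46.4) = 11.4 m north and 158.9 − (124.1) = 34.8 m east.
Residual distance = √(11.4² + 34.8²) = 36.6 m.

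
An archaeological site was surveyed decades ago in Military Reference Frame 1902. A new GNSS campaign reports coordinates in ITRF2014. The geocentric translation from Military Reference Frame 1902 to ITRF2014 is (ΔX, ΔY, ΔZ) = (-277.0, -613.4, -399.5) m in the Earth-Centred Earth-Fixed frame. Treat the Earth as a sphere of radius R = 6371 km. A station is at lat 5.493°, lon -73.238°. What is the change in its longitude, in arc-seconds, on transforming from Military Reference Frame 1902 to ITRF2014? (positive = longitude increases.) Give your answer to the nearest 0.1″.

Δλ = -14.4″

sin φ = 0.095724, cos φ = 0.995408, sin λ = -0.957511, cos λ = 0.288397.
East component: ΔE = −sin λ·ΔX + cos λ·ΔY = −(-0.957511)(-277.0) + (0.288397)(-613.4) = -442.13 m.
1° of latitude spans πR/180 = 111195 m; at latitude φ, 1° of longitude spans that × cos φ = 110684.3 m, so Δλ = -442.13 / 110684.3 × 3600 = -14.380″.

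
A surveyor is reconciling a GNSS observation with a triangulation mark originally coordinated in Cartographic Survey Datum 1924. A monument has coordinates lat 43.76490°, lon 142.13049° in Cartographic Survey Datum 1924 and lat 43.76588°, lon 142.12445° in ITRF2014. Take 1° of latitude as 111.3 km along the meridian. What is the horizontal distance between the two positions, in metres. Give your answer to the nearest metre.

498 m

Δφ = 43.76588° − 43.76490° = +0.00098°; Δλ = 142.12445° − 142.13049° = -0.00604°.
ΔN = Δφ × 111300 = 109.1 m; ΔE = Δλ × 111300 × cos(43.76490°) = -0.00604 × 111300 × 0.722184 = -485.5 m.
Distance = √(ΔE² + ΔN²) = √((-485.5)² + 109.1²) = 497.6 m.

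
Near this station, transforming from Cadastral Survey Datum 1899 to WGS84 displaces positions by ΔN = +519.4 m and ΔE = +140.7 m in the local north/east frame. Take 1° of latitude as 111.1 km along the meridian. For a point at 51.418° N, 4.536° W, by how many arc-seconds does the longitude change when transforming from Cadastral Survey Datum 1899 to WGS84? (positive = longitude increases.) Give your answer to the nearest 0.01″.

Δλ = 7.31″

At latitude 51.418°, cos φ = 0.623634.
1° of longitude at this latitude = 111.1 × cos φ = 69.29 km, so Δλ = 140.7 / 69285.7 = 0.0020307° = 7.311″.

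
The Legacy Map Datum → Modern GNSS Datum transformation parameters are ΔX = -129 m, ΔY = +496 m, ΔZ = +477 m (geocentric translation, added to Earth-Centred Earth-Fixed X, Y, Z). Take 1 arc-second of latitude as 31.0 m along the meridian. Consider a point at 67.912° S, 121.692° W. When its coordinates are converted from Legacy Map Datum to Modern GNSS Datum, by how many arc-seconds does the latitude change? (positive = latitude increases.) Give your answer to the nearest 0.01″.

Δφ = -4.80″

sin φ = -0.926607, cos φ = 0.376030, sin λ = -0.850884, cos λ = -0.525353.
North component: ΔN = −sin φ cos λ·ΔX − sin φ sin λ·ΔY + cos φ·ΔZ = −(-0.926607)(-0.525353)(-129) − (-0.926607)(-0.850884)(496) + (0.376030)(477) = -148.90 m.
1° of latitude spans 3600 × 31.00 = 111600 m, so Δφ = -148.90 / 111600 × 3600 = -4.803″.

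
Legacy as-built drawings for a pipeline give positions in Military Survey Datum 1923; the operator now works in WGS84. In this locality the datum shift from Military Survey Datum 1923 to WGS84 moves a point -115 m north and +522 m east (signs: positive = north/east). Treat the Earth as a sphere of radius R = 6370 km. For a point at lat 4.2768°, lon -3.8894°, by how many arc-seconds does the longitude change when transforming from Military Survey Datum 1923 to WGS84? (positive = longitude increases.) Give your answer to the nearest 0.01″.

At latitude 4.2768°, cos φ = 0.997215.
One radian of longitude at latitude φ spans R cos φ, so Δλ = ΔE / (R cos φ) = 522.0 / (6370000 × 0.997215) = 8.2175e-05 rad = 16.950″.

Δλ = 16.95″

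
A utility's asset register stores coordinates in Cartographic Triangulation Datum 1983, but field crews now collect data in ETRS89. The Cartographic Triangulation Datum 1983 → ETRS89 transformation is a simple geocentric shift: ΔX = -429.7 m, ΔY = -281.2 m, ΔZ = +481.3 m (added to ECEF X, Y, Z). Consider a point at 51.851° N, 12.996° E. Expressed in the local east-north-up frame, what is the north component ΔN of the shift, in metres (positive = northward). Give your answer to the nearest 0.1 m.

ΔN = 676.3 m

At φ = 51.851°, λ = 12.996°: sin φ = 0.786407, cos φ = 0.617709, sin λ = 0.224883, cos λ = 0.974386.
ΔN = −sin φ cos λ·ΔX − sin φ sin λ·ΔY + cos φ·ΔZ = −(0.786407)(0.974386)(-429.7) − (0.786407)(0.224883)(-281.2) + (0.617709)(481.3) = 676.30 m.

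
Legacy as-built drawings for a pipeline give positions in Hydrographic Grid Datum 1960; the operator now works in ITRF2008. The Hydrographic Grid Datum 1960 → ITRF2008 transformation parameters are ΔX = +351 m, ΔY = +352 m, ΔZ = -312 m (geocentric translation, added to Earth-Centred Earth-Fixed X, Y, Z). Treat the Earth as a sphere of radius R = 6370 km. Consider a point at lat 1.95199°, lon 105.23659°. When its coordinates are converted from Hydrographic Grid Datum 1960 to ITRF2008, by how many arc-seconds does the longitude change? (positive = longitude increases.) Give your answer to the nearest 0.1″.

sin φ = 0.034062, cos φ = 0.999420, sin λ = 0.964849, cos λ = -0.262805.
East component: ΔE = −sin λ·ΔX + cos λ·ΔY = −(0.964849)(351) + (-0.262805)(352) = -431.17 m.
1° of latitude spans πR/180 = 111177 m; at latitude φ, 1° of longitude spans that × cos φ = 111113.0 m, so Δλ = -431.17 / 111113.0 × 3600 = -13.970″.

Δλ = -14.0″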